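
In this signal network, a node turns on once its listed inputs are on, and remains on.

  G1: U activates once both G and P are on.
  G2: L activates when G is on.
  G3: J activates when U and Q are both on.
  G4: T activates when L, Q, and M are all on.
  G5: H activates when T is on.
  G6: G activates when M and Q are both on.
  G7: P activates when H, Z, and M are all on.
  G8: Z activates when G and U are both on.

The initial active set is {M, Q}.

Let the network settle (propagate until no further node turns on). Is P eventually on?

No

P would need H, Z, and M (G7), but Z never turns on.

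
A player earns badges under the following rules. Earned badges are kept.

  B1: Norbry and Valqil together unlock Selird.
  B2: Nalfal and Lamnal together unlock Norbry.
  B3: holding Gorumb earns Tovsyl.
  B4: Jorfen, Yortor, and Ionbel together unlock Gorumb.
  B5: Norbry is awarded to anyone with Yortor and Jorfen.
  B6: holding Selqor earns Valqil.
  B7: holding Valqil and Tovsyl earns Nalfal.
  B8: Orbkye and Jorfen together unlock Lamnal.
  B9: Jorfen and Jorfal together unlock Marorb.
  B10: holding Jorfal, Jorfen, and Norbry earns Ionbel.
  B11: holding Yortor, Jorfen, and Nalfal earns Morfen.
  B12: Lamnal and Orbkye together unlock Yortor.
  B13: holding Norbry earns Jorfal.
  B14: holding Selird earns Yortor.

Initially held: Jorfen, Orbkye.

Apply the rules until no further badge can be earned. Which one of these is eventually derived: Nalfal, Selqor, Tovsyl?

With Orbkye and Jorfen, Lamnal is earned (B8).
With Lamnal and Orbkye, Yortor is earned (B12).
With Yortor and Jorfen, Norbry is earned (B5).
With Norbry, Jorfal is earned (B13).
With Jorfal, Jorfen, and Norbry, Ionbel is earned (B10).
With Jorfen, Yortor, and Ionbel, Gorumb is earned (B4).
With Gorumb, Tovsyl is earned (B3).
No rule produces Selqor, and it is not given. Nalfal would need Valqil and Tovsyl (B7), but Valqil is never earned.

Tovsyl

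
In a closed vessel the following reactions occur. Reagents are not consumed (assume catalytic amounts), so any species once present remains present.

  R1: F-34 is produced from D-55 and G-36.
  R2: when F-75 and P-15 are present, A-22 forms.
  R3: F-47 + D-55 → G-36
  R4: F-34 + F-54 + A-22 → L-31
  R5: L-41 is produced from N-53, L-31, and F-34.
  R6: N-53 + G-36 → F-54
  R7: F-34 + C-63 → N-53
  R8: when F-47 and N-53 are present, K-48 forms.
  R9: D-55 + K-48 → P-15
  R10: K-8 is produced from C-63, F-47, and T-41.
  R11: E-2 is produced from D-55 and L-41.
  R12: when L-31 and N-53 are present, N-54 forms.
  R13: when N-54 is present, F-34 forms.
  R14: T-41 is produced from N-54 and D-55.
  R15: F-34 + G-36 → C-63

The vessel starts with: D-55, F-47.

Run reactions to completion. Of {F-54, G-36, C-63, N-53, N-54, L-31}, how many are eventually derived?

4

F-47 and D-55 present → G-36 forms (R3).
D-55 and G-36 present → F-34 forms (R1).
F-34 and G-36 present → C-63 forms (R15).
F-34 and C-63 present → N-53 forms (R7).
N-53 and G-36 present → F-54 forms (R6).
F-54: reached.
G-36: reached.
C-63: reached.
N-53: reached.
N-54 would need L-31 and N-53 (R12), but L-31 never forms.
L-31 would need F-34, F-54, and A-22 (R4), but A-22 never forms.
Reached: F-54, G-36, C-63, and N-53 — 4 of the 6.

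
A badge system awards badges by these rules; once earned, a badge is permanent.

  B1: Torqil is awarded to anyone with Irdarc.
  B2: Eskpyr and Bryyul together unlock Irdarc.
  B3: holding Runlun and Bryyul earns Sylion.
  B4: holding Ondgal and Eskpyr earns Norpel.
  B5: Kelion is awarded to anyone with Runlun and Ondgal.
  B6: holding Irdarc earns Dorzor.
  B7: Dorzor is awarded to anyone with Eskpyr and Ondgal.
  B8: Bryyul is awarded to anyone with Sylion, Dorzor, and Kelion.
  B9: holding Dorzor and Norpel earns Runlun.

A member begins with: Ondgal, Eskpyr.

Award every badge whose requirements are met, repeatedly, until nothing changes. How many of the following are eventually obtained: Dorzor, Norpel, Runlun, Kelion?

4

With Eskpyr and Ondgal, Dorzor is earned (B7).
With Ondgal and Eskpyr, Norpel is earned (B4).
With Dorzor and Norpel, Runlun is earned (B9).
With Runlun and Ondgal, Kelion is earned (B5).
Dorzor: reached.
Norpel: reached.
Runlun: reached.
Kelion: reached.
All 4 are reached.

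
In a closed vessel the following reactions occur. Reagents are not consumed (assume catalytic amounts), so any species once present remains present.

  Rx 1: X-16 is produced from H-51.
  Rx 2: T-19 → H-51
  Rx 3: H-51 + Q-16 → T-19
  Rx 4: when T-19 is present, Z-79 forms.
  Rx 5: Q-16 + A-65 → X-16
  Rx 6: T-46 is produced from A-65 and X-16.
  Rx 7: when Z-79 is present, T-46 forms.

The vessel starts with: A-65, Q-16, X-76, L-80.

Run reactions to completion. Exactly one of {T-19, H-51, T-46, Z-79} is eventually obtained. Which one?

Q-16 and A-65 present → X-16 forms (Rx 5).
A-65 and X-16 present → T-46 forms (Rx 6).
H-51 would need T-19 (Rx 2), but T-19 never forms. T-19 would need H-51 and Q-16 (Rx 3), but H-51 never forms. Z-79 would need T-19 (Rx 4), but T-19 never forms.

T-46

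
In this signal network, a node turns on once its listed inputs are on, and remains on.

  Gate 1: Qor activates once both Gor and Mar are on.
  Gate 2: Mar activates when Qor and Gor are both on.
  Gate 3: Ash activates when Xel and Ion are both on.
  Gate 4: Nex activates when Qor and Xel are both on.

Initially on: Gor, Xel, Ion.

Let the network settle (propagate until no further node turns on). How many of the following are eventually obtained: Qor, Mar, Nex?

Qor would need Gor and Mar (Gate 1), but Mar never turns on.
Mar would need Qor and Gor (Gate 2), but Qor never turns on.
Nex would need Qor and Xel (Gate 4), but Qor never turns on.
None of the 3 are reached.

0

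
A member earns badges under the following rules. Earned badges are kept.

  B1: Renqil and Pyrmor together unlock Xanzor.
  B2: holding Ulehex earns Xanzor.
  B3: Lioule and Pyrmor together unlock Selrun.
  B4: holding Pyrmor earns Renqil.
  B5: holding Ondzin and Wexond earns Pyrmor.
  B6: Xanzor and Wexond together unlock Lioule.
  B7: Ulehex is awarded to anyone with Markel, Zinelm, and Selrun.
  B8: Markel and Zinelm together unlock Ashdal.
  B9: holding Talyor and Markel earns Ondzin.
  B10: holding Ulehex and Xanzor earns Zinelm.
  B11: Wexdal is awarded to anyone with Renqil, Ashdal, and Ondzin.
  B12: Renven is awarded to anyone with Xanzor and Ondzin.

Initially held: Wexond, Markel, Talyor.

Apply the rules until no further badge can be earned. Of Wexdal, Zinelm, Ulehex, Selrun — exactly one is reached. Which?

Selrun

With Talyor and Markel, Ondzin is earned (B9).
With Ondzin and Wexond, Pyrmor is earned (B5).
With Pyrmor, Renqil is earned (B4).
With Renqil and Pyrmor, Xanzor is earned (B1).
With Xanzor and Wexond, Lioule is earned (B6).
With Lioule and Pyrmor, Selrun is earned (B3).
Zinelm would need Ulehex and Xanzor (B10), but Ulehex is never earned. Wexdal would need Renqil, Ashdal, and Ondzin (B11), but Ashdal is never earned. Ulehex would need Markel, Zinelm, and Selrun (B7), but Zinelm is never earned.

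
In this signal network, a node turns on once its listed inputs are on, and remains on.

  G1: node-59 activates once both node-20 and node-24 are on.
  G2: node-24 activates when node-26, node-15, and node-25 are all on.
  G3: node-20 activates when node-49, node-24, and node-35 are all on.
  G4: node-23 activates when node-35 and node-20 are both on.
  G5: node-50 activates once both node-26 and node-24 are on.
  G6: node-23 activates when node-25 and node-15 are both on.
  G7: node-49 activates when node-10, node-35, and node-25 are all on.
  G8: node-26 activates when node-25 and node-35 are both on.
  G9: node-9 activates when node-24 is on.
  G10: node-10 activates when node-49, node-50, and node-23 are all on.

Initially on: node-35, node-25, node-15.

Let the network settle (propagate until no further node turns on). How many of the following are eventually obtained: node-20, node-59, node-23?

G6: node-25 and node-15 on → node-23 on.
node-20 would need node-49, node-24, and node-35 (G3), but node-49 never turns on.
node-59 would need node-20 and node-24 (G1), but node-20 never turns on.
node-23: reached.
Reached: node-23 — 1 of the 3.

1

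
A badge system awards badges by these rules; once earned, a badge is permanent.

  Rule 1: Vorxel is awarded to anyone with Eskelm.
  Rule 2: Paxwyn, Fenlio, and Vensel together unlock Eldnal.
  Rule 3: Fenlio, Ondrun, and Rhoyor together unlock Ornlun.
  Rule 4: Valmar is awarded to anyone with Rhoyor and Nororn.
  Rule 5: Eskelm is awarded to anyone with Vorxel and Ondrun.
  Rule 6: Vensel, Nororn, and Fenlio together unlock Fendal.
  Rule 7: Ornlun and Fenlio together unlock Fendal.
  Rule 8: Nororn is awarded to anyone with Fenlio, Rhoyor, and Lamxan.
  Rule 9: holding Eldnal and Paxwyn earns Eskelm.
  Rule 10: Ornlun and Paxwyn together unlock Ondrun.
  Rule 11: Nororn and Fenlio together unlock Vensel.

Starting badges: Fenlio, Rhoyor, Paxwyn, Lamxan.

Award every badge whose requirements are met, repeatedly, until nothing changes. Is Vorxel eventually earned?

With Fenlio, Rhoyor, and Lamxan, Nororn is earned (Rule 8).
With Nororn and Fenlio, Vensel is earned (Rule 11).
With Paxwyn, Fenlio, and Vensel, Eldnal is earned (Rule 2).
With Eldnal and Paxwyn, Eskelm is earned (Rule 9).
With Eskelm, Vorxel is earned (Rule 1).

Yes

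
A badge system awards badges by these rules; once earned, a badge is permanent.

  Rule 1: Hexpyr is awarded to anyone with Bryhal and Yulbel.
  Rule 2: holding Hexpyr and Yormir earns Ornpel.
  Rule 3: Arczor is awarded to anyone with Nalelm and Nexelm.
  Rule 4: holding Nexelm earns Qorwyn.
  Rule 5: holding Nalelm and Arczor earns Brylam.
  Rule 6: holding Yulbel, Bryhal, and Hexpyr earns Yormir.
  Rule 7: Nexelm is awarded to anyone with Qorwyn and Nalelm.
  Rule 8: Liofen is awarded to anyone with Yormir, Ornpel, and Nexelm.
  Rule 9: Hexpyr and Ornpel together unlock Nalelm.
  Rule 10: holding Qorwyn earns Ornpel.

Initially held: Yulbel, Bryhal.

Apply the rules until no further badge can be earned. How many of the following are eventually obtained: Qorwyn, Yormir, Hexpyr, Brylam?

With Bryhal and Yulbel, Hexpyr is earned (Rule 1).
With Yulbel, Bryhal, and Hexpyr, Yormir is earned (Rule 6).
Qorwyn would need Nexelm (Rule 4), but Nexelm is never earned.
Yormir: reached.
Hexpyr: reached.
Brylam would need Nalelm and Arczor (Rule 5), but Arczor is never earned.
Reached: Yormir and Hexpyr — 2 of the 4.

2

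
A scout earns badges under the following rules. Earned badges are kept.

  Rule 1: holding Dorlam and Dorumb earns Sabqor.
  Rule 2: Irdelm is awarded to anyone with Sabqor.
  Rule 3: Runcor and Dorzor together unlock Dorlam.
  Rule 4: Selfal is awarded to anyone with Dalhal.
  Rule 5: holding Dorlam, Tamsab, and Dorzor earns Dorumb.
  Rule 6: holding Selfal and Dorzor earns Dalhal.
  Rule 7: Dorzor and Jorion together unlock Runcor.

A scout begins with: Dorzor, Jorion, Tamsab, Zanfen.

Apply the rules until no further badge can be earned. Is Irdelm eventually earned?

With Dorzor and Jorion, Runcor is earned (Rule 7).
With Runcor and Dorzor, Dorlam is earned (Rule 3).
With Dorlam, Tamsab, and Dorzor, Dorumb is earned (Rule 5).
With Dorlam and Dorumb, Sabqor is earned (Rule 1).
With Sabqor, Irdelm is earned (Rule 2).

Yes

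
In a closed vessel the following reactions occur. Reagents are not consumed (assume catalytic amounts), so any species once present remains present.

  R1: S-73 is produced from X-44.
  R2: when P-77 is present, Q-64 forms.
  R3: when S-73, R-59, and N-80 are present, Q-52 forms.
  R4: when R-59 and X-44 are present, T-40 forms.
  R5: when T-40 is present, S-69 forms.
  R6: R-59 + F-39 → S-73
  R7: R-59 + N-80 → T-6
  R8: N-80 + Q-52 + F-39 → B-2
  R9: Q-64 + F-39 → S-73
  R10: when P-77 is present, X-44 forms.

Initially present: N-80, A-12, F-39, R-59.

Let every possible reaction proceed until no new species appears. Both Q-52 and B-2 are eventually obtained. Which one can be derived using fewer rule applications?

Q-52: R-59 and F-39 present → S-73 forms (R6). S-73, R-59, and N-80 present → Q-52 forms (R3). [2 rule applications]
B-2: R-59 and F-39 present → S-73 forms (R6). S-73, R-59, and N-80 present → Q-52 forms (R3). N-80, Q-52, and F-39 present → B-2 forms (R8). [3 rule applications]
Q-52 needs fewer.

Q-52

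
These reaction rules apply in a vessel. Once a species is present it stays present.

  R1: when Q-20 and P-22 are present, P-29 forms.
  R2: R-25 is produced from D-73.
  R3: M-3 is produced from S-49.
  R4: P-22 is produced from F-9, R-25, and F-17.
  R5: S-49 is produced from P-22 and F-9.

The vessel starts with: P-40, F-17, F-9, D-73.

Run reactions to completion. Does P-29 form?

No

P-29 would need Q-20 and P-22 (R1), but Q-20 never forms.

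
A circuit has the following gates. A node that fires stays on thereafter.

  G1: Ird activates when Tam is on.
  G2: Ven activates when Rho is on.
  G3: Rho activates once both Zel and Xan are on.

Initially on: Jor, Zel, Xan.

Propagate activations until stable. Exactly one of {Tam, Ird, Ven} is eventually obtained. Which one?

Ven

Zel and Xan are on, so Rho activates (G3).
Rho is on, so Ven activates (G2).
Ird would need Tam (G1), but Tam never turns on. No rule produces Tam, and it is not given.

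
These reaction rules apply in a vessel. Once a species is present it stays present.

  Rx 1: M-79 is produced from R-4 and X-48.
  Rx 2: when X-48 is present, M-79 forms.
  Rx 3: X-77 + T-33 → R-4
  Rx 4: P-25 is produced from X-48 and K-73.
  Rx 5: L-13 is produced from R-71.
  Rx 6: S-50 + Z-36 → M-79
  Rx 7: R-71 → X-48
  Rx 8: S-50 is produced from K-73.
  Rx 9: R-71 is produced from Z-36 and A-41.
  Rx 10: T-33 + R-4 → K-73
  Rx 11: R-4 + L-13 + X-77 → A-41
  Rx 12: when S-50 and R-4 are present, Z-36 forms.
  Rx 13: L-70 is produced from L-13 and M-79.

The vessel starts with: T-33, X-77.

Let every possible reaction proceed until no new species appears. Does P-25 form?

No

P-25 would need X-48 and K-73 (Rx 4), but X-48 never forms.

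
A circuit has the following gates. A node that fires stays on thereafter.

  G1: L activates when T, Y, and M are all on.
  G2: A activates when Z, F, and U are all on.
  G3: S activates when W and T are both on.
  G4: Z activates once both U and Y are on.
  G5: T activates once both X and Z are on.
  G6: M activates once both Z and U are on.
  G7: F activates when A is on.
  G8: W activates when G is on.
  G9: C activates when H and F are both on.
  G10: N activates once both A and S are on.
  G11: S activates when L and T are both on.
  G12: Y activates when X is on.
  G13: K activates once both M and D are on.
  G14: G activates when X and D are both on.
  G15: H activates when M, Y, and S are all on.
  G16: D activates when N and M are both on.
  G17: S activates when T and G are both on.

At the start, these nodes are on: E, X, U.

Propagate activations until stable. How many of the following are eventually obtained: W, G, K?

W would need G (G8), but G never turns on.
G would need X and D (G14), but D never turns on.
K would need M and D (G13), but D never turns on.
None of the 3 are reached.

0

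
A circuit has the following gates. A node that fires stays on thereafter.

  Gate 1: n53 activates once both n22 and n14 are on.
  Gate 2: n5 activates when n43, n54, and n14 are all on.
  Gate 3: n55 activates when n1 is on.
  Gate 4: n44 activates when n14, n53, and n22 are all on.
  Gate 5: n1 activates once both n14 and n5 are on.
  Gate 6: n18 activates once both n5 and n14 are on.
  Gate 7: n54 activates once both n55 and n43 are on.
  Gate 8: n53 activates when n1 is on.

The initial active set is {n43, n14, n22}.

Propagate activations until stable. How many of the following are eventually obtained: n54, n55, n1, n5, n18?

0

n54 would need n55 and n43 (Gate 7), but n55 never turns on.
n55 would need n1 (Gate 3), but n1 never turns on.
n1 would need n14 and n5 (Gate 5), but n5 never turns on.
n5 would need n43, n54, and n14 (Gate 2), but n54 never turns on.
n18 would need n5 and n14 (Gate 6), but n5 never turns on.
None of the 5 are reached.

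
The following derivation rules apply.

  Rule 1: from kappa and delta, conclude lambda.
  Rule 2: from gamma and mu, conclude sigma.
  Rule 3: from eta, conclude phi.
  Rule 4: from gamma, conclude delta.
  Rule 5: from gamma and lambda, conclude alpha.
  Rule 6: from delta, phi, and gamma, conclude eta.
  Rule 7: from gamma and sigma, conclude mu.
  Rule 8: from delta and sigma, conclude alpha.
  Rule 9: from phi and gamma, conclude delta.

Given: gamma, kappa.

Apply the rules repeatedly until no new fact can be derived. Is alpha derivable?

Yes

From gamma, Rule 4 gives delta.
kappa and delta hold, so lambda follows (Rule 1).
From gamma and lambda, Rule 5 gives alpha.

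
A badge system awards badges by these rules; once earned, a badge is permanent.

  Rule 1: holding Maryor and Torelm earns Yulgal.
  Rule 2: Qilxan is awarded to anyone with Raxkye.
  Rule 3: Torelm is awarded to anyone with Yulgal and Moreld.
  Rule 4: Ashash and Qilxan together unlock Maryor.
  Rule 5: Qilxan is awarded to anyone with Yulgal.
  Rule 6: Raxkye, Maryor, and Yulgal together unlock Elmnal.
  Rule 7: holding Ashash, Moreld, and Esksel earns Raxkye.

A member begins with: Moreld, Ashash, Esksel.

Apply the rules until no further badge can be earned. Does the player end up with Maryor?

Yes

With Ashash, Moreld, and Esksel, Raxkye is earned (Rule 7).
With Raxkye, Qilxan is earned (Rule 2).
With Ashash and Qilxan, Maryor is earned (Rule 4).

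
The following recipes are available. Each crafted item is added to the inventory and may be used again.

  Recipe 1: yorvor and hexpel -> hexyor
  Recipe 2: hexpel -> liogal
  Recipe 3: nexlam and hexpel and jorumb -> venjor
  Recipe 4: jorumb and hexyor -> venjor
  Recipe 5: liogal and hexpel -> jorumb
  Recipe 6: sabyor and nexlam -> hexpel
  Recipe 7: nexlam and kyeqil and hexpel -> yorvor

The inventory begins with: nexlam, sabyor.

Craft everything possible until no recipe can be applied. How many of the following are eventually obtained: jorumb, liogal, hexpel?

3

Using Recipe 6, sabyor and nexlam make hexpel.
Using Recipe 2, hexpel makes liogal.
Using Recipe 5, liogal and hexpel make jorumb.
jorumb: reached.
liogal: reached.
hexpel: reached.
All 3 are reached.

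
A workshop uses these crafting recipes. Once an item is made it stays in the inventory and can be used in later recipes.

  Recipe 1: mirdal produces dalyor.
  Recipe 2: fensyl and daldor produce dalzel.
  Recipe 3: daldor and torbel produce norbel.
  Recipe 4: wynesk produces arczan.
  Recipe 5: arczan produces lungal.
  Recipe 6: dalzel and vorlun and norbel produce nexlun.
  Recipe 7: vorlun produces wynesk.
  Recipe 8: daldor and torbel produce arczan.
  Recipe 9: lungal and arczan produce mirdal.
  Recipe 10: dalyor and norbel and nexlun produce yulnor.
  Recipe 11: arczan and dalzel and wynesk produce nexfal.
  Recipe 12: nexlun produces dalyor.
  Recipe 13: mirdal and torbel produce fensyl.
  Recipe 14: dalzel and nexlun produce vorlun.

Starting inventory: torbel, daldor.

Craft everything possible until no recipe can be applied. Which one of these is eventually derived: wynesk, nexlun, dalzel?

dalzel

Using Recipe 8, daldor and torbel make arczan.
arczan → lungal (Recipe 5).
Using Recipe 9, lungal and arczan make mirdal.
Using Recipe 13, mirdal and torbel make fensyl.
fensyl and daldor → dalzel (Recipe 2).
nexlun would need dalzel, vorlun, and norbel (Recipe 6), but vorlun is never obtained. wynesk would need vorlun (Recipe 7), but vorlun is never obtained.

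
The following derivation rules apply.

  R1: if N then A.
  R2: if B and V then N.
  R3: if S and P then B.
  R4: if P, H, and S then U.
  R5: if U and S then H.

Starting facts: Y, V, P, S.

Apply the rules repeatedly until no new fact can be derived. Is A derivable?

Yes

S and P hold, so B follows (R3).
B and V hold, so N follows (R2).
N holds, so A follows (R1).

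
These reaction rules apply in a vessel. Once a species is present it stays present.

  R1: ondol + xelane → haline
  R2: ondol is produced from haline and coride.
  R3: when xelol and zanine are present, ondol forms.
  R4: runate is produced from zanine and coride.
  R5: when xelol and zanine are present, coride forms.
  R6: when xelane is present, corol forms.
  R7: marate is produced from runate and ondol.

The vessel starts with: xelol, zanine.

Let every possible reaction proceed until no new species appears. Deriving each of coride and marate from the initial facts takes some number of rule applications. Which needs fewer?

coride: xelol and zanine present → coride forms (R5). [1 rule application]
marate: xelol and zanine present → ondol forms (R3). xelol and zanine present → coride forms (R5). zanine and coride present → runate forms (R4). runate and ondol present → marate forms (R7). [4 rule applications]
coride needs fewer.

coride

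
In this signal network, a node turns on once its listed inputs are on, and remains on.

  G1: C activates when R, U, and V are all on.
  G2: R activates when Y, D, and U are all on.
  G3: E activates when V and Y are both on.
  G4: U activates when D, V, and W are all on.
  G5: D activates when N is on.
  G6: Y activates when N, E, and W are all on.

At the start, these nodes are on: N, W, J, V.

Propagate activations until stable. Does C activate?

No

C would need R, U, and V (G1), but R never turns on.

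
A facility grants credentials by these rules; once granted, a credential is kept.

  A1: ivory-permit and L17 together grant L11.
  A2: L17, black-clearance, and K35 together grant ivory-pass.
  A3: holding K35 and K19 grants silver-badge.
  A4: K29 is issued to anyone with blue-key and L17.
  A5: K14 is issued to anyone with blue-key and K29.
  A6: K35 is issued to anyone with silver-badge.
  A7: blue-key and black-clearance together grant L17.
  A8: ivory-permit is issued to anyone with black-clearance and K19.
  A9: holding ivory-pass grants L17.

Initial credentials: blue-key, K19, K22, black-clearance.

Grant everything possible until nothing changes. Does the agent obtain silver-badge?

No

silver-badge would need K35 and K19 (A3), but K35 is never granted.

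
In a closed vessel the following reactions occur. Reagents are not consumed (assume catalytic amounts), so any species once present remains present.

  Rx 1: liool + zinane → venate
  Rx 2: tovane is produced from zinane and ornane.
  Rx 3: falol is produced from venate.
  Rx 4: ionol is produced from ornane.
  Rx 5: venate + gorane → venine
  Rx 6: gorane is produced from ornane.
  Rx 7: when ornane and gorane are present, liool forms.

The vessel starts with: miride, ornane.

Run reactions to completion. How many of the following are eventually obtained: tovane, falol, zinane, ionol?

ornane present → ionol forms (Rx 4).
tovane would need zinane and ornane (Rx 2), but zinane never forms.
falol would need venate (Rx 3), but venate never forms.
No rule produces zinane, and it is not given.
ionol: reached.
Reached: ionol — 1 of the 4.

1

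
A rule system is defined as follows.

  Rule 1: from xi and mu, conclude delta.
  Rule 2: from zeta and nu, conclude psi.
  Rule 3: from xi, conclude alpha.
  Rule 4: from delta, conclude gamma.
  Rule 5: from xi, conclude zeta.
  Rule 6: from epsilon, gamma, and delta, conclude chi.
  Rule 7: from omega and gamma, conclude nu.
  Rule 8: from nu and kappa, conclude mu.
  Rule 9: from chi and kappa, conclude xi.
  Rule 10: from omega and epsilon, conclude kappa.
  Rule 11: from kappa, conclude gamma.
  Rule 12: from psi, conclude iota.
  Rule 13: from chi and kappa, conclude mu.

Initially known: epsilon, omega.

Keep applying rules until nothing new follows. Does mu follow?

Yes

From omega and epsilon, Rule 10 gives kappa.
From kappa, Rule 11 gives gamma.
From omega and gamma, Rule 7 gives nu.
nu and kappa hold, so mu follows (Rule 8).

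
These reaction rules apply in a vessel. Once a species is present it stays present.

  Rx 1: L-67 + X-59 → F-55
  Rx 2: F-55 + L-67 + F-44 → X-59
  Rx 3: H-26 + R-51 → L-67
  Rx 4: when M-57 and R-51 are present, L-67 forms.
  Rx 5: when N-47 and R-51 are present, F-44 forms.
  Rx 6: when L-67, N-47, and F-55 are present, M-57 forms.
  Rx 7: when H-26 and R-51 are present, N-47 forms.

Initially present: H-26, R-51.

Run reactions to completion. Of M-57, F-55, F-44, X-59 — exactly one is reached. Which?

F-44

H-26 and R-51 present → N-47 forms (Rx 7).
N-47 and R-51 present → F-44 forms (Rx 5).
M-57 would need L-67, N-47, and F-55 (Rx 6), but F-55 never forms. F-55 would need L-67 and X-59 (Rx 1), but X-59 never forms. X-59 would need F-55, L-67, and F-44 (Rx 2), but F-55 never forms.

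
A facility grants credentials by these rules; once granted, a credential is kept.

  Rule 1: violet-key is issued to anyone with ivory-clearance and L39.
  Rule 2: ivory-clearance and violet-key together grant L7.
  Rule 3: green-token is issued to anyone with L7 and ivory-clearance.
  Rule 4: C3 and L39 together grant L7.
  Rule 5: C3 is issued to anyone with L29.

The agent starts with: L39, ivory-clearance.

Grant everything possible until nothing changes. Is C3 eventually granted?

C3 would need L29 (Rule 5), but L29 is never granted.

No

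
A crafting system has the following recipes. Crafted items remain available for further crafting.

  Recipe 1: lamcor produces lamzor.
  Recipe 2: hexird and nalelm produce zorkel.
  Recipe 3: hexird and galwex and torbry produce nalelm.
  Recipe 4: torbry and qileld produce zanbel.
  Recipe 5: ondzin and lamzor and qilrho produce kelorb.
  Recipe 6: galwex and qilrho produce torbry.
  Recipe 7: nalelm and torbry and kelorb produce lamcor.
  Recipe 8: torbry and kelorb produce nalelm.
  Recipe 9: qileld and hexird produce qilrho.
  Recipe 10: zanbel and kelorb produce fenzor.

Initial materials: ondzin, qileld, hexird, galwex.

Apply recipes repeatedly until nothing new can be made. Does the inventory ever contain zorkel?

Yes

Using Recipe 9, qileld and hexird make qilrho.
galwex and qilrho → torbry (Recipe 6).
hexird and galwex and torbry → nalelm (Recipe 3).
Using Recipe 2, hexird and nalelm make zorkel.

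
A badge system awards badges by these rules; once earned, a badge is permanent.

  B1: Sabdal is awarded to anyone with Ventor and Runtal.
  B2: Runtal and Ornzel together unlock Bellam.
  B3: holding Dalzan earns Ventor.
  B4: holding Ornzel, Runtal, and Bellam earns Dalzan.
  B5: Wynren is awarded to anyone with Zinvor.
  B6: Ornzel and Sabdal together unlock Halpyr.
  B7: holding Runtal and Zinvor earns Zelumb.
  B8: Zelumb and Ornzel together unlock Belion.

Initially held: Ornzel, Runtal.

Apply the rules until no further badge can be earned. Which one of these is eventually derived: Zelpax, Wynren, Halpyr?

With Runtal and Ornzel, Bellam is earned (B2).
With Ornzel, Runtal, and Bellam, Dalzan is earned (B4).
With Dalzan, Ventor is earned (B3).
With Ventor and Runtal, Sabdal is earned (B1).
With Ornzel and Sabdal, Halpyr is earned (B6).
Wynren would need Zinvor (B5), but Zinvor is never earned. No rule produces Zelpax, and it is not given.

Halpyr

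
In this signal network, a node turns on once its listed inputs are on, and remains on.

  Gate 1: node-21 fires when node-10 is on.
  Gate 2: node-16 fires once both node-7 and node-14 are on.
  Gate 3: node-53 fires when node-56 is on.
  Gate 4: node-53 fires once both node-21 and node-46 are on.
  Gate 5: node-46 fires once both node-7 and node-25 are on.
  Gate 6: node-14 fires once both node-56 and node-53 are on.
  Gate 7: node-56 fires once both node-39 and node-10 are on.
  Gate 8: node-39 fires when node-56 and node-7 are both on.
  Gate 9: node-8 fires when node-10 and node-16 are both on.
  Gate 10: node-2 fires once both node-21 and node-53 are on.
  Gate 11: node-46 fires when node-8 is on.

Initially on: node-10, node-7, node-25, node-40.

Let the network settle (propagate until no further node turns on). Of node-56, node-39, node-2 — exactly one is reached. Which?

node-2

Gate 1: node-10 on → node-21 on.
Gate 5: node-7 and node-25 on → node-46 on.
Gate 4: node-21 and node-46 on → node-53 on.
node-21 and node-53 are on, so node-2 fires (Gate 10).
node-56 would need node-39 and node-10 (Gate 7), but node-39 never turns on. node-39 would need node-56 and node-7 (Gate 8), but node-56 never turns on.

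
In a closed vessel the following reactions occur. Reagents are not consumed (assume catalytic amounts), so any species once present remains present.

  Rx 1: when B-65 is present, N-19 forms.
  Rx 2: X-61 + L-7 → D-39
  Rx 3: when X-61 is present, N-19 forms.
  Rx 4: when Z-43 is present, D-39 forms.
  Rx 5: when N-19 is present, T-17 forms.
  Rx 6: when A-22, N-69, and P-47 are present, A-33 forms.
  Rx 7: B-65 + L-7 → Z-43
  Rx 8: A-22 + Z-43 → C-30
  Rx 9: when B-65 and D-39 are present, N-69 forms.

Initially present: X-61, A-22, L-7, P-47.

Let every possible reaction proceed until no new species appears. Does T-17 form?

Yes

X-61 present → N-19 forms (Rx 3).
N-19 present → T-17 forms (Rx 5).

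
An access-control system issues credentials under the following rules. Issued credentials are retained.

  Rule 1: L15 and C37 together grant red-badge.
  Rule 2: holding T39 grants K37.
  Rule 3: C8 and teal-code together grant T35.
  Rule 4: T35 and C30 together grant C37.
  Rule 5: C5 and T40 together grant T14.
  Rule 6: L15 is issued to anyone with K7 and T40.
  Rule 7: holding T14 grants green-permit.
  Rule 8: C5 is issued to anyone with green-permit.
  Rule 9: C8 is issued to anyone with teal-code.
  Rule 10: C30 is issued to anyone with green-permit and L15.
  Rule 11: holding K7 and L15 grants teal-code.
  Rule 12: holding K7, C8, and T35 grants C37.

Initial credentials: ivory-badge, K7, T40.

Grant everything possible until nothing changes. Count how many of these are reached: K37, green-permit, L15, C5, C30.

Holding K7 and T40 grants L15 (Rule 6).
K37 would need T39 (Rule 2), but T39 is never granted.
green-permit would need T14 (Rule 7), but T14 is never granted.
L15: reached.
C5 would need green-permit (Rule 8), but green-permit is never granted.
C30 would need green-permit and L15 (Rule 10), but green-permit is never granted.
Reached: L15 — 1 of the 5.

1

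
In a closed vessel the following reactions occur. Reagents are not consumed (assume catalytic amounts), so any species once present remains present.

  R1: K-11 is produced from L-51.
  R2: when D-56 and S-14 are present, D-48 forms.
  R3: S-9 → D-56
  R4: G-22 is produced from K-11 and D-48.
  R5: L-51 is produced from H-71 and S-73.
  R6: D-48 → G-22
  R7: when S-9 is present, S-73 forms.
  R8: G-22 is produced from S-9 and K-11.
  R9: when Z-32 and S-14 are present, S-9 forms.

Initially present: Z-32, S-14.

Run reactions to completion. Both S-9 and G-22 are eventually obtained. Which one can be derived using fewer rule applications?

S-9: Z-32 and S-14 present → S-9 forms (R9). [1 rule application]
G-22: Z-32 and S-14 present → S-9 forms (R9). S-9 present → D-56 forms (R3). D-56 and S-14 present → D-48 forms (R2). D-48 present → G-22 forms (R6). [4 rule applications]
S-9 needs fewer.

S-9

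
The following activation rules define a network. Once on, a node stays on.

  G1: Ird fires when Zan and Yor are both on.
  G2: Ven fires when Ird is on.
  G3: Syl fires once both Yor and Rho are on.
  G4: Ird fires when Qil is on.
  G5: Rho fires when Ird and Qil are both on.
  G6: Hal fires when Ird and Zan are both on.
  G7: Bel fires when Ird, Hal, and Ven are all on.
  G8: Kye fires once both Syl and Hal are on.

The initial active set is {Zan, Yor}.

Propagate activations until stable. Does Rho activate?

Rho would need Ird and Qil (G5), but Qil never turns on.

No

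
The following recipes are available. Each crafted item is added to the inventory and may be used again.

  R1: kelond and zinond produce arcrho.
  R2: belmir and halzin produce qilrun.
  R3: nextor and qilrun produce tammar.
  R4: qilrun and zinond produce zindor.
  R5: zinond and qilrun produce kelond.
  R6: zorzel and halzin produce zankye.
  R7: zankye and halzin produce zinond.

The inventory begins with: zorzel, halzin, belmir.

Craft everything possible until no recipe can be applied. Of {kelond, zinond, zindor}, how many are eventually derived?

3

Using R6, zorzel and halzin make zankye.
belmir and halzin → qilrun (R2).
Using R7, zankye and halzin make zinond.
zinond and qilrun → kelond (R5).
Using R4, qilrun and zinond make zindor.
kelond: reached.
zinond: reached.
zindor: reached.
All 3 are reached.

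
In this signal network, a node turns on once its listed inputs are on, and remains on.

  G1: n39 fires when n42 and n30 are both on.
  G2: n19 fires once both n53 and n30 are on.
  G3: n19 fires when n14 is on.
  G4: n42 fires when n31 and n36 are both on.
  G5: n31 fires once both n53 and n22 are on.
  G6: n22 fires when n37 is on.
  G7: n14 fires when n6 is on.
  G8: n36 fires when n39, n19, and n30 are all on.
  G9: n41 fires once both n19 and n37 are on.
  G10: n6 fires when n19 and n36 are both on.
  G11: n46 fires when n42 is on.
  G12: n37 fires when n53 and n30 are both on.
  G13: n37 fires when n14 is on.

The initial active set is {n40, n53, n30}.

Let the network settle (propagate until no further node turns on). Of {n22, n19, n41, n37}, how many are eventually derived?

4

G2: n53 and n30 on → n19 on.
G12: n53 and n30 on → n37 on.
G9: n19 and n37 on → n41 on.
G6: n37 on → n22 on.
n22: reached.
n19: reached.
n41: reached.
n37: reached.
All 4 are reached.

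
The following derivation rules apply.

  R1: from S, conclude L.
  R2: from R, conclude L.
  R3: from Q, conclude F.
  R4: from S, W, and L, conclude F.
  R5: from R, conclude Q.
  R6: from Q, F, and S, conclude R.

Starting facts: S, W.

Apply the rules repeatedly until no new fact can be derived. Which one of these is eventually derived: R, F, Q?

From S, R1 gives L.
S, W, and L hold, so F follows (R4).
Q would need R (R5), but R is never established. R would need Q, F, and S (R6), but Q is never established.

F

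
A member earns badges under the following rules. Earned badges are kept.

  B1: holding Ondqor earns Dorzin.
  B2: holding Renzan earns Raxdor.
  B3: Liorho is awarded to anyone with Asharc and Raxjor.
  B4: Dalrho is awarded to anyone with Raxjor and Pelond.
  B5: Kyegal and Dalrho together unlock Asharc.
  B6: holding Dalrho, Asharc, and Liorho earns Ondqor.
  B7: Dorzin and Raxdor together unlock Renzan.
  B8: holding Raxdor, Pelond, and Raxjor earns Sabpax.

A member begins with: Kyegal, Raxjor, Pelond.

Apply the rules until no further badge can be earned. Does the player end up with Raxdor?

Raxdor would need Renzan (B2), but Renzan is never earned.

No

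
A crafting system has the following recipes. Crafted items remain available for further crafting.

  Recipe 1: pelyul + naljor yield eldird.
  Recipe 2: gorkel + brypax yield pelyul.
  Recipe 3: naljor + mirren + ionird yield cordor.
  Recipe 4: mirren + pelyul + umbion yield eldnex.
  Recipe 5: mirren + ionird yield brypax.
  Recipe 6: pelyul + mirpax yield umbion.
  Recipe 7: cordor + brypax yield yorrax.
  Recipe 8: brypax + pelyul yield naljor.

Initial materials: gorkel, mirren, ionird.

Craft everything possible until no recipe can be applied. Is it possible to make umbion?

umbion would need pelyul and mirpax (Recipe 6), but mirpax is never obtained.

No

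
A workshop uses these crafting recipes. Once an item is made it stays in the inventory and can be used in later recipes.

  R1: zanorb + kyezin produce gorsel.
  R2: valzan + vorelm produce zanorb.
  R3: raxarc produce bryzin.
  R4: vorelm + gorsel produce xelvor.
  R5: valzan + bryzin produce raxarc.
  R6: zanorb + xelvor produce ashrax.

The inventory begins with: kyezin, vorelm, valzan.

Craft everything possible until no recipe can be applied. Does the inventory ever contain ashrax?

Using R2, valzan and vorelm make zanorb.
zanorb + kyezin → gorsel (R1).
Using R4, vorelm and gorsel make xelvor.
zanorb + xelvor → ashrax (R6).

Yes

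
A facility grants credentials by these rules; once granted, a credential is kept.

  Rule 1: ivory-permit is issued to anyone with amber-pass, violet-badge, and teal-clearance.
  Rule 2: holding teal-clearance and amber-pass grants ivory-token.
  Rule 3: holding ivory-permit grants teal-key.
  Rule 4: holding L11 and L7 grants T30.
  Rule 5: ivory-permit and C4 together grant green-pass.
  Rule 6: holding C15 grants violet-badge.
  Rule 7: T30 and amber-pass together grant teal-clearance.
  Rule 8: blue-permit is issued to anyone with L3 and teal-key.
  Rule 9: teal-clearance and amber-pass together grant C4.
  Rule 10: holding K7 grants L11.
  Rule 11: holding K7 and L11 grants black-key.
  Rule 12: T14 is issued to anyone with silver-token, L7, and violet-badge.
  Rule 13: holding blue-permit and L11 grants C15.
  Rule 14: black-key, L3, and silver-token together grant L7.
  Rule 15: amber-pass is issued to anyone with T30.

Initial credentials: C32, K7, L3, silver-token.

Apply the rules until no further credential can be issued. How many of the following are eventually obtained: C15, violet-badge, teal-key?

C15 would need blue-permit and L11 (Rule 13), but blue-permit is never granted.
violet-badge would need C15 (Rule 6), but C15 is never granted.
teal-key would need ivory-permit (Rule 3), but ivory-permit is never granted.
None of the 3 are reached.

0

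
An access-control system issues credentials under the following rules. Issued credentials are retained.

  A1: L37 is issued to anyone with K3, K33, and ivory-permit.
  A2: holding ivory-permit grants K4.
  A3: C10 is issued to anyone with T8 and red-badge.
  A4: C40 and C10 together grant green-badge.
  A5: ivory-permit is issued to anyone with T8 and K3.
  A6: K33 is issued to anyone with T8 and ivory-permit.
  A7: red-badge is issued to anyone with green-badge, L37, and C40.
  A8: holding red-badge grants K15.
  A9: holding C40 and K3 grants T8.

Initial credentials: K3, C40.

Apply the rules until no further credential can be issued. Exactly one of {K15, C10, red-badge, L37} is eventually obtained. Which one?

L37

Holding C40 and K3 grants T8 (A9).
Holding T8 and K3 grants ivory-permit (A5).
Holding T8 and ivory-permit grants K33 (A6).
Holding K3, K33, and ivory-permit grants L37 (A1).
red-badge would need green-badge, L37, and C40 (A7), but green-badge is never granted. C10 would need T8 and red-badge (A3), but red-badge is never granted. K15 would need red-badge (A8), but red-badge is never granted.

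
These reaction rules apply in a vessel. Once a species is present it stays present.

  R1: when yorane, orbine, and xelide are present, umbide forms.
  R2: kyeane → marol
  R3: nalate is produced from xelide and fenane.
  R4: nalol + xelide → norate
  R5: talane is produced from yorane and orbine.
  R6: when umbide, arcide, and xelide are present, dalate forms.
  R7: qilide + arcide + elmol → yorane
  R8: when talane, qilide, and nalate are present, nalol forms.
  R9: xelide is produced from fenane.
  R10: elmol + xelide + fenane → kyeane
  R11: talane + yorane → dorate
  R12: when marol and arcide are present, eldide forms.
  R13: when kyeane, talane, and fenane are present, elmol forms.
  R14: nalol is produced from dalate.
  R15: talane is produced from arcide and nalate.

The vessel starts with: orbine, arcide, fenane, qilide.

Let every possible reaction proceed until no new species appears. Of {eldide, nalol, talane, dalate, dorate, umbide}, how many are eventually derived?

2

fenane present → xelide forms (R9).
xelide and fenane present → nalate forms (R3).
arcide and nalate present → talane forms (R15).
talane, qilide, and nalate present → nalol forms (R8).
eldide would need marol and arcide (R12), but marol never forms.
nalol: reached.
talane: reached.
dalate would need umbide, arcide, and xelide (R6), but umbide never forms.
dorate would need talane and yorane (R11), but yorane never forms.
umbide would need yorane, orbine, and xelide (R1), but yorane never forms.
Reached: nalol and talane — 2 of the 6.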